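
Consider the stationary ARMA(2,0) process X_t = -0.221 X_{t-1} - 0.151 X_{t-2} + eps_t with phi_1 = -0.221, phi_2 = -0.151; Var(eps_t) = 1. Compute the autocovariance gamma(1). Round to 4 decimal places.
\gamma(1) = -0.2040

Multiply the model equation by X_{t-k} and take expectations. With theta_0 = psi_0 = 1 and psi_j the MA(infinity) weights, this gives
  gamma(k) - sum_i phi_i gamma(k-i) = c_k,
  c_k = sigma^2 * sum_{j=k..q} theta_j psi_{j-k}   (c_k = 0 for k > q),
using gamma(-m) = gamma(m).
Pure AR (q = 0): c_0 = sigma^2 = 1, c_k = 0 for k >= 1.
Equations for k = 0, 1, 2 (AR order 2, c_2 = 0):
  (E0) gamma(0) = phi_1 gamma(1) + phi_2 gamma(2) + c_0
  (E1) gamma(1) = phi_1 gamma(0) + phi_2 gamma(1) + c_1
  (E2) gamma(2) = phi_1 gamma(1) + phi_2 gamma(0)
From (E1): gamma(1) = A gamma(0) + B with
  A = phi_1 / (1 - phi_2) = -0.221 / 1.151 = -0.192007,   B = c_1 / (1 - phi_2) = 0 / 1.151 = 0.
Insert (E2) into (E0): gamma(0) (1 - phi_2^2) = phi_1 (1 + phi_2) gamma(1) + c_0.
  phi_1 (1 + phi_2) = (-0.221)(0.849) = -0.187629,   1 - phi_2^2 = 0.977199.
Replace gamma(1) by A gamma(0) + B and collect gamma(0):
  gamma(0) [0.977199 - (-0.187629)(-0.192007)] = c_0 = 1
  gamma(0) * 0.941173 = 1
  gamma(0) = 1 / 0.941173 = 1.062504.
  gamma(1) = A gamma(0) = (-0.192007)(1.062504) = -0.204008.
Therefore gamma(1) = -0.2040 (to 4 decimal places).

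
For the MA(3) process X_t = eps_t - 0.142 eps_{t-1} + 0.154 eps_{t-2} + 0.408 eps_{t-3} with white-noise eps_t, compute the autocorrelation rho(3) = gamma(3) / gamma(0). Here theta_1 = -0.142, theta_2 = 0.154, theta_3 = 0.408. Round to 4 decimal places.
\rho(3) = 0.3371

For an MA(q) process with theta_0 = 1, the autocovariance is
  gamma(k) = sigma^2 * sum_{i=0..q-k} theta_i * theta_{i+k},
and rho(k) = gamma(k) / gamma(0). Sigma^2 cancels.
  numerator   = (1)*(0.408) = 0.408.
  denominator = (1)^2 + (-0.142)^2 + (0.154)^2 + (0.408)^2 = 1.210344.
  rho(3) = 0.408 / 1.210344 = 0.3371.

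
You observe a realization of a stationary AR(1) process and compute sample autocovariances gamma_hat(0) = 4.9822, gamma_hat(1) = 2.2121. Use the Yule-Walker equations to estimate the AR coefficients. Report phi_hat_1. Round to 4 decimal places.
\hat\phi_{1} = 0.4440

The Yule-Walker equations for an AR(p) process read, in matrix form,
  Gamma_p phi = r_p,   with   (Gamma_p)_{ij} = gamma(|i - j|),
                       (r_p)_i = gamma(i),   i,j = 1..p.
Substitute the sample gammas (Toeplitz matrix and right-hand side of size 1):
  Gamma_p = [[4.9822]]
  r_p     = [2.2121]
With p = 1 this is the single equation gamma(0) phi_1 = gamma(1):
  phi_hat_1 = gamma(1) / gamma(0) = 2.2121 / 4.9822 = 0.4440.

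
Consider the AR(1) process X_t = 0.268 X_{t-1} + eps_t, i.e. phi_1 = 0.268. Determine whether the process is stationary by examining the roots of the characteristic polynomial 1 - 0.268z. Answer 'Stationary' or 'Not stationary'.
\text{Stationary}

The AR(p) characteristic polynomial is P(z) = 1 - 0.268z.
Stationarity requires all roots to lie outside the unit circle, i.e. |z| > 1 for every root.
This is linear in z: 1 + (-0.268) z = 0  =>  z = -1/(-0.268) = 3.731343,  |z| = 3.731343.
Moduli of all roots: 3.7313.
All moduli strictly greater than 1? Yes.
Verdict: Stationary.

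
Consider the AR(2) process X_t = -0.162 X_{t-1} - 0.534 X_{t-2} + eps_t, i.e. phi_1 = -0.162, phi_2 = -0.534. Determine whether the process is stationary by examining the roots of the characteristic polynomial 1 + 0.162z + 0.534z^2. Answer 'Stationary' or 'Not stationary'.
\text{Stationary}

The AR(p) characteristic polynomial is P(z) = 1 + 0.162z + 0.534z^2.
Stationarity requires all roots to lie outside the unit circle, i.e. |z| > 1 for every root.
Set 1 + (0.162) z + (0.534) z^2 = 0, i.e. a z^2 + b z + c = 0 with a = 0.534, b = 0.162, c = 1.
Discriminant D = b^2 - 4ac = (0.162)^2 - 4*(0.534)*1 = 0.026244 - (2.136) = -2.109756.
D < 0, so the roots are the complex-conjugate pair z = (-b +/- i sqrt(-D)) / (2a) = -0.1517 +/- 1.36i.
For a conjugate pair |z|^2 = z * conj(z) = (product of roots) = c/a = 1/(0.534) = 1.872659, so |z| = sqrt(1.872659) = 1.3685 for both roots.
Moduli of all roots: 1.3685, 1.3685.
All moduli strictly greater than 1? Yes.
Verdict: Stationary.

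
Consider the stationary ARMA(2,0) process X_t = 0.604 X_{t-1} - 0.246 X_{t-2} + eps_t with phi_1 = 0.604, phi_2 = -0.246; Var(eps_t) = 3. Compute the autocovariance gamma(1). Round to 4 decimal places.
\gamma(1) = 2.0234

Multiply the model equation by X_{t-k} and take expectations. With theta_0 = psi_0 = 1 and psi_j the MA(infinity) weights, this gives
  gamma(k) - sum_i phi_i gamma(k-i) = c_k,
  c_k = sigma^2 * sum_{j=k..q} theta_j psi_{j-k}   (c_k = 0 for k > q),
using gamma(-m) = gamma(m).
Pure AR (q = 0): c_0 = sigma^2 = 3, c_k = 0 for k >= 1.
Equations for k = 0, 1, 2 (AR order 2, c_2 = 0):
  (E0) gamma(0) = phi_1 gamma(1) + phi_2 gamma(2) + c_0
  (E1) gamma(1) = phi_1 gamma(0) + phi_2 gamma(1) + c_1
  (E2) gamma(2) = phi_1 gamma(1) + phi_2 gamma(0)
From (E1): gamma(1) = A gamma(0) + B with
  A = phi_1 / (1 - phi_2) = 0.604 / 1.246 = 0.484751,   B = c_1 / (1 - phi_2) = 0 / 1.246 = 0.
Insert (E2) into (E0): gamma(0) (1 - phi_2^2) = phi_1 (1 + phi_2) gamma(1) + c_0.
  phi_1 (1 + phi_2) = (0.604)(0.754) = 0.455416,   1 - phi_2^2 = 0.939484.
Replace gamma(1) by A gamma(0) + B and collect gamma(0):
  gamma(0) [0.939484 - (0.455416)(0.484751)] = c_0 = 3
  gamma(0) * 0.718721 = 3
  gamma(0) = 3 / 0.718721 = 4.174084.
  gamma(1) = A gamma(0) = (0.484751)(4.174084) = 2.023392.
Therefore gamma(1) = 2.0234 (to 4 decimal places).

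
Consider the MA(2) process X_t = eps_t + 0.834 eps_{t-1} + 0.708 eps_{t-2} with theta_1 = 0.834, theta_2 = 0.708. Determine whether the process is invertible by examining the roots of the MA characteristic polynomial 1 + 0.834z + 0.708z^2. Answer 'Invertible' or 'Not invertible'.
\text{Invertible}

The MA(q) characteristic polynomial is P(z) = 1 + 0.834z + 0.708z^2.
Invertibility requires all roots to lie outside the unit circle, i.e. |z| > 1 for every root.
Set 1 + (0.834) z + (0.708) z^2 = 0, i.e. a z^2 + b z + c = 0 with a = 0.708, b = 0.834, c = 1.
Discriminant D = b^2 - 4ac = (0.834)^2 - 4*(0.708)*1 = 0.695556 - (2.832) = -2.136444.
D < 0, so the roots are the complex-conjugate pair z = (-b +/- i sqrt(-D)) / (2a) = -0.589 +/- 1.0322i.
For a conjugate pair |z|^2 = z * conj(z) = (product of roots) = c/a = 1/(0.708) = 1.412429, so |z| = sqrt(1.412429) = 1.1885 for both roots.
Moduli of all roots: 1.1885, 1.1885.
All moduli strictly greater than 1? Yes.
Verdict: Invertible.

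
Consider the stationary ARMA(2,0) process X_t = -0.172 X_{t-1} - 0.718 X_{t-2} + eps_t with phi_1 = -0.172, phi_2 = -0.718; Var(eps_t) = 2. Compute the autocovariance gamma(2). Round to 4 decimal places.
\gamma(2) = -2.9222

Multiply the model equation by X_{t-k} and take expectations. With theta_0 = psi_0 = 1 and psi_j the MA(infinity) weights, this gives
  gamma(k) - sum_i phi_i gamma(k-i) = c_k,
  c_k = sigma^2 * sum_{j=k..q} theta_j psi_{j-k}   (c_k = 0 for k > q),
using gamma(-m) = gamma(m).
Pure AR (q = 0): c_0 = sigma^2 = 2, c_k = 0 for k >= 1.
Equations for k = 0, 1, 2 (AR order 2, c_2 = 0):
  (E0) gamma(0) = phi_1 gamma(1) + phi_2 gamma(2) + c_0
  (E1) gamma(1) = phi_1 gamma(0) + phi_2 gamma(1) + c_1
  (E2) gamma(2) = phi_1 gamma(1) + phi_2 gamma(0)
From (E1): gamma(1) = A gamma(0) + B with
  A = phi_1 / (1 - phi_2) = -0.172 / 1.718 = -0.100116,   B = c_1 / (1 - phi_2) = 0 / 1.718 = 0.
Insert (E2) into (E0): gamma(0) (1 - phi_2^2) = phi_1 (1 + phi_2) gamma(1) + c_0.
  phi_1 (1 + phi_2) = (-0.172)(0.282) = -0.048504,   1 - phi_2^2 = 0.484476.
Replace gamma(1) by A gamma(0) + B and collect gamma(0):
  gamma(0) [0.484476 - (-0.048504)(-0.100116)] = c_0 = 2
  gamma(0) * 0.47962 = 2
  gamma(0) = 2 / 0.47962 = 4.169968.
  gamma(1) = A gamma(0) = (-0.100116)(4.169968) = -0.417482.
  gamma(2) = phi_1 gamma(1) + phi_2 gamma(0) = (-0.172)(-0.417482) + (-0.718)(4.169968) = -2.92223.
Therefore gamma(2) = -2.9222 (to 4 decimal places).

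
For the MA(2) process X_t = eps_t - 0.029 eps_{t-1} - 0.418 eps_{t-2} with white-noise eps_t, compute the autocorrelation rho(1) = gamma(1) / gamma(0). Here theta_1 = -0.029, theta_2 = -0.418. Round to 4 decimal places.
\rho(1) = -0.0144

For an MA(q) process with theta_0 = 1, the autocovariance is
  gamma(k) = sigma^2 * sum_{i=0..q-k} theta_i * theta_{i+k},
and rho(k) = gamma(k) / gamma(0). Sigma^2 cancels.
  numerator   = (1)*(-0.029) + (-0.029)*(-0.418) = -0.016878.
  denominator = (1)^2 + (-0.029)^2 + (-0.418)^2 = 1.175565.
  rho(1) = -0.016878 / 1.175565 = -0.0144.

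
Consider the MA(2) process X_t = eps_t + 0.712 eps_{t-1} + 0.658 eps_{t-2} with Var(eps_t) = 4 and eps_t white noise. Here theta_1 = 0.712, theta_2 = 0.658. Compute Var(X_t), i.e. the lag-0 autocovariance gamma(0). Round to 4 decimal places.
\gamma(0) = 7.7596

For an MA(q) process X_t = eps_t + sum_i theta_i eps_{t-i} with
Var(eps_t) = sigma^2, the variance is
  gamma(0) = sigma^2 * (1 + sum_i theta_i^2).
  sum_i theta_i^2 = (0.712)^2 + (0.658)^2 = 0.506944 + 0.432964 = 0.939908.
  gamma(0) = 4 * (1 + 0.939908) = 4 * 1.939908 = 7.759632, which rounds to 7.7596.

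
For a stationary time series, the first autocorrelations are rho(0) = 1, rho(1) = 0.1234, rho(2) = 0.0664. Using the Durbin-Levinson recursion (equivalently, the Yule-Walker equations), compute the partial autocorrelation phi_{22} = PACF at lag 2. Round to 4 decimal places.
\phi_{22} = 0.0520

The PACF at lag k is phi_{kk}, the last component of the solution
to the Yule-Walker system G_k phi = r_k where
  (G_k)_{ij} = rho(|i - j|), (r_k)_i = rho(i), i,j = 1..k.
Equivalently, Durbin-Levinson gives phi_{kk} iteratively:
  phi_{11} = rho(1)
  phi_{kk} = [rho(k) - sum_{j=1..k-1} phi_{k-1,j} rho(k-j)]
            / [1 - sum_{j=1..k-1} phi_{k-1,j} rho(j)],
  phi_{k,j} = phi_{k-1,j} - phi_{kk} phi_{k-1,k-j},  j = 1..k-1.
Step k = 1:
  phi_11 = rho(1) = 0.1234.
Step k = 2:
  phi_22 = [rho(2) - phi_11 rho(1)] / [1 - phi_11 rho(1)] = [0.0664 - (0.1234)(0.1234)] / [1 - (0.1234)(0.1234)]
         = 0.05117244 / 0.98477244 = 0.052.
Therefore phi_{22} = 0.0520.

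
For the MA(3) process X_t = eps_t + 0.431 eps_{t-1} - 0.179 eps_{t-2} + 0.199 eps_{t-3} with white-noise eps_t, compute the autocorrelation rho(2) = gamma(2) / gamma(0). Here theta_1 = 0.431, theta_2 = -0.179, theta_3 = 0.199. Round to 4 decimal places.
\rho(2) = -0.0741

For an MA(q) process with theta_0 = 1, the autocovariance is
  gamma(k) = sigma^2 * sum_{i=0..q-k} theta_i * theta_{i+k},
and rho(k) = gamma(k) / gamma(0). Sigma^2 cancels.
  numerator   = (1)*(-0.179) + (0.431)*(0.199) = -0.093231.
  denominator = (1)^2 + (0.431)^2 + (-0.179)^2 + (0.199)^2 = 1.257403.
  rho(2) = -0.093231 / 1.257403 = -0.0741.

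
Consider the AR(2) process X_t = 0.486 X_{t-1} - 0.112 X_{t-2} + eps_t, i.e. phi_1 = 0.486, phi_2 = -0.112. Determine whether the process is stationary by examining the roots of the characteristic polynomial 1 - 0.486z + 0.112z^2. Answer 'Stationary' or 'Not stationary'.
\text{Stationary}

The AR(p) characteristic polynomial is P(z) = 1 - 0.486z + 0.112z^2.
Stationarity requires all roots to lie outside the unit circle, i.e. |z| > 1 for every root.
Set 1 + (-0.486) z + (0.112) z^2 = 0, i.e. a z^2 + b z + c = 0 with a = 0.112, b = -0.486, c = 1.
Discriminant D = b^2 - 4ac = (-0.486)^2 - 4*(0.112)*1 = 0.236196 - (0.448) = -0.211804.
D < 0, so the roots are the complex-conjugate pair z = (-b +/- i sqrt(-D)) / (2a) = 2.1696 +/- 2.0546i.
For a conjugate pair |z|^2 = z * conj(z) = (product of roots) = c/a = 1/(0.112) = 8.928571, so |z| = sqrt(8.928571) = 2.9881 for both roots.
Moduli of all roots: 2.9881, 2.9881.
All moduli strictly greater than 1? Yes.
Verdict: Stationary.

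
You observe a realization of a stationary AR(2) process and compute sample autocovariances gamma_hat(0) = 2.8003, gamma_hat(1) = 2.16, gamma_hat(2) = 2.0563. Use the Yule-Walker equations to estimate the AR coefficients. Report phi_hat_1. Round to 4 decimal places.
\hat\phi_{1} = 0.5060

The Yule-Walker equations for an AR(p) process read, in matrix form,
  Gamma_p phi = r_p,   with   (Gamma_p)_{ij} = gamma(|i - j|),
                       (r_p)_i = gamma(i),   i,j = 1..p.
Substitute the sample gammas (Toeplitz matrix and right-hand side of size 2):
  Gamma_p = [[2.8003, 2.16], [2.16, 2.8003]]
  r_p     = [2.16, 2.0563]
Written out:
  2.8003 phi_1 + 2.16 phi_2 = 2.16
  2.16 phi_1 + 2.8003 phi_2 = 2.0563
Solve by Cramer's rule:
  det = gamma(0)^2 - gamma(1)^2 = (2.8003)^2 - (2.16)^2 = 7.84168009 - 4.6656 = 3.17608009
  phi_hat_1 = [gamma(1) gamma(0) - gamma(1) gamma(2)] / det = [(2.16)(2.8003) - (2.16)(2.0563)] / 3.17608009 = 1.60704 / 3.17608009 = 0.506
  phi_hat_2 = [gamma(0) gamma(2) - gamma(1)^2] / det = [(2.8003)(2.0563) - (2.16)^2] / 3.17608009 = 1.09265689 / 3.17608009 = 0.344
So phi_hat = [0.5060, 0.3440].
Therefore phi_hat_1 = 0.5060.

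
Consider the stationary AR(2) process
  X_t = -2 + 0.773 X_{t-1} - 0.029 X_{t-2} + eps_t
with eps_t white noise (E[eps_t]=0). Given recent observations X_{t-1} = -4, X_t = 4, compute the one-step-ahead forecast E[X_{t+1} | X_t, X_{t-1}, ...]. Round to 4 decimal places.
E[X_{t+1} \mid \mathcal F_t] = 1.2080

For an AR(p) model X_t = c + sum_i phi_i X_{t-i} + eps_t, the
one-step-ahead conditional mean is
  E[X_{t+1} | X_t, ...] = c + sum_i phi_i X_{t+1-i}.
Substitute known values:
  E[X_{t+1} | ...] = -2 + (0.773) * (4) + (-0.029) * (-4)
                   = 1.2080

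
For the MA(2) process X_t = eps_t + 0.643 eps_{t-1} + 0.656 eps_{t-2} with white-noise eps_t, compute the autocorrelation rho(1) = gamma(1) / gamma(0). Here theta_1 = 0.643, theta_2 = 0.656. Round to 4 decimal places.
\rho(1) = 0.5775

For an MA(q) process with theta_0 = 1, the autocovariance is
  gamma(k) = sigma^2 * sum_{i=0..q-k} theta_i * theta_{i+k},
and rho(k) = gamma(k) / gamma(0). Sigma^2 cancels.
  numerator   = (1)*(0.643) + (0.643)*(0.656) = 1.064808.
  denominator = (1)^2 + (0.643)^2 + (0.656)^2 = 1.843785.
  rho(1) = 1.064808 / 1.843785 = 0.5775.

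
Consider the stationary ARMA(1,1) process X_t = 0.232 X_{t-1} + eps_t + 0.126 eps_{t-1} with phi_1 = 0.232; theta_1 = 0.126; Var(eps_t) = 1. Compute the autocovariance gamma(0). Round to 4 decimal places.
\gamma(0) = 1.1355

Multiply the model equation by X_{t-k} and take expectations. With theta_0 = psi_0 = 1 and psi_j the MA(infinity) weights, this gives
  gamma(k) - sum_i phi_i gamma(k-i) = c_k,
  c_k = sigma^2 * sum_{j=k..q} theta_j psi_{j-k}   (c_k = 0 for k > q),
using gamma(-m) = gamma(m).
psi-weights needed (psi_j = theta_j + sum_i phi_i psi_{j-i}):
  psi_1 = theta_1 + phi_1 = 0.126 + (0.232) = 0.358
Right-hand sides:
  c_0 = sigma^2 (1 + theta_1 psi_1) = 1 * (1 + (0.126)(0.358)) = 1 * 1.045108 = 1.045108
  c_1 = sigma^2 theta_1 = 1 * (0.126) = 0.126
  c_2 = 0
Equations for k = 0 and k = 1 (AR order 1):
  gamma(0) = phi_1 gamma(1) + c_0
  gamma(1) = phi_1 gamma(0) + c_1
Substituting the second into the first: gamma(0) (1 - phi_1^2) = c_0 + phi_1 c_1, so
  gamma(0) = (c_0 + phi_1 c_1) / (1 - phi_1^2) = (1.045108 + (0.232)(0.126)) / (1 - (0.232)^2) = 1.07434 / 0.946176 = 1.135455.
Therefore gamma(0) = 1.1355 (to 4 decimal places).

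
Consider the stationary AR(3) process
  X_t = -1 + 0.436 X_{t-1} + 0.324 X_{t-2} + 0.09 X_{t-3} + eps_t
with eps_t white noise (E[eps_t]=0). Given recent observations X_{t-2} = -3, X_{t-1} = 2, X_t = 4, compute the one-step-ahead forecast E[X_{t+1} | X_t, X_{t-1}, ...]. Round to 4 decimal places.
E[X_{t+1} \mid \mathcal F_t] = 1.1220

For an AR(p) model X_t = c + sum_i phi_i X_{t-i} + eps_t, the
one-step-ahead conditional mean is
  E[X_{t+1} | X_t, ...] = c + sum_i phi_i X_{t+1-i}.
Substitute known values:
  E[X_{t+1} | ...] = -1 + (0.436) * (4) + (0.324) * (2) + (0.09) * (-3)
                   = 1.1220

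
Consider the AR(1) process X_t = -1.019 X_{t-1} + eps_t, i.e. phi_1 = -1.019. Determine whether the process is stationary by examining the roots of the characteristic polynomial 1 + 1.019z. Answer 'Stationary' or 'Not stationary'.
\text{Not stationary}

The AR(p) characteristic polynomial is P(z) = 1 + 1.019z.
Stationarity requires all roots to lie outside the unit circle, i.e. |z| > 1 for every root.
This is linear in z: 1 + (1.019) z = 0  =>  z = -1/(1.019) = -0.981354,  |z| = 0.981354.
Moduli of all roots: 0.9814.
All moduli strictly greater than 1? No.
Verdict: Not stationary.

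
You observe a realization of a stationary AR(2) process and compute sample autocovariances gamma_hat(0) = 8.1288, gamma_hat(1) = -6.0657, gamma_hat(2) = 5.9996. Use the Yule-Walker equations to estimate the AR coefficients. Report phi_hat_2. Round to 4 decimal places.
\hat\phi_{2} = 0.4090

The Yule-Walker equations for an AR(p) process read, in matrix form,
  Gamma_p phi = r_p,   with   (Gamma_p)_{ij} = gamma(|i - j|),
                       (r_p)_i = gamma(i),   i,j = 1..p.
Substitute the sample gammas (Toeplitz matrix and right-hand side of size 2):
  Gamma_p = [[8.1288, -6.0657], [-6.0657, 8.1288]]
  r_p     = [-6.0657, 5.9996]
Written out:
  8.1288 phi_1 - 6.0657 phi_2 = -6.0657
  -6.0657 phi_1 + 8.1288 phi_2 = 5.9996
Solve by Cramer's rule:
  det = gamma(0)^2 - gamma(1)^2 = (8.1288)^2 - (-6.0657)^2 = 66.07738944 - 36.79271649 = 29.28467295
  phi_hat_1 = [gamma(1) gamma(0) - gamma(1) gamma(2)] / det = [(-6.0657)(8.1288) - (-6.0657)(5.9996)] / 29.28467295 = -12.91508844 / 29.28467295 = -0.441
  phi_hat_2 = [gamma(0) gamma(2) - gamma(1)^2] / det = [(8.1288)(5.9996) - (-6.0657)^2] / 29.28467295 = 11.97683199 / 29.28467295 = 0.409
So phi_hat = [-0.4410, 0.4090].
Therefore phi_hat_2 = 0.4090.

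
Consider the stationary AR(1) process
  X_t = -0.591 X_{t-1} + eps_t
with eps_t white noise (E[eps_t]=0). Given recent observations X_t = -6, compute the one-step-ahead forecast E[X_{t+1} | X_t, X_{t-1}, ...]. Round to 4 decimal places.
E[X_{t+1} \mid \mathcal F_t] = 3.5460

For an AR(p) model X_t = c + sum_i phi_i X_{t-i} + eps_t, the
one-step-ahead conditional mean is
  E[X_{t+1} | X_t, ...] = c + sum_i phi_i X_{t+1-i}.
Substitute known values:
  E[X_{t+1} | ...] = (-0.591) * (-6)
                   = 3.5460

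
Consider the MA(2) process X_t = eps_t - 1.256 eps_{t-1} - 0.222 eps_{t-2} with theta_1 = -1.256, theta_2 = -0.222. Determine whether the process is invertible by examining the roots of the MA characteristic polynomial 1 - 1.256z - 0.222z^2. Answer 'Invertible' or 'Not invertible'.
\text{Not invertible}

The MA(q) characteristic polynomial is P(z) = 1 - 1.256z - 0.222z^2.
Invertibility requires all roots to lie outside the unit circle, i.e. |z| > 1 for every root.
Set 1 + (-1.256) z + (-0.222) z^2 = 0, i.e. a z^2 + b z + c = 0 with a = -0.222, b = -1.256, c = 1.
Discriminant D = b^2 - 4ac = (-1.256)^2 - 4*(-0.222)*1 = 1.577536 - (-0.888) = 2.465536.
D >= 0, so the roots are real: z = (-b +/- sqrt(D)) / (2a) = (1.256 +/- 1.570203) / (-0.444).
  z_1 = (1.256 + 1.570203) / (-0.444) = -6.3653,   |z_1| = 6.3653.
  z_2 = (1.256 - 1.570203) / (-0.444) = 0.7077,   |z_2| = 0.7077.
Moduli of all roots: 6.3653, 0.7077.
All moduli strictly greater than 1? No.
Verdict: Not invertible.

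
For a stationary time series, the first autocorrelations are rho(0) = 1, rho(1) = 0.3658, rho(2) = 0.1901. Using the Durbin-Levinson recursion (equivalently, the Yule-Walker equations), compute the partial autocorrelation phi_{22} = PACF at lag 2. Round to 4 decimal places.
\phi_{22} = 0.0650

The PACF at lag k is phi_{kk}, the last component of the solution
to the Yule-Walker system G_k phi = r_k where
  (G_k)_{ij} = rho(|i - j|), (r_k)_i = rho(i), i,j = 1..k.
Equivalently, Durbin-Levinson gives phi_{kk} iteratively:
  phi_{11} = rho(1)
  phi_{kk} = [rho(k) - sum_{j=1..k-1} phi_{k-1,j} rho(k-j)]
            / [1 - sum_{j=1..k-1} phi_{k-1,j} rho(j)],
  phi_{k,j} = phi_{k-1,j} - phi_{kk} phi_{k-1,k-j},  j = 1..k-1.
Step k = 1:
  phi_11 = rho(1) = 0.3658.
Step k = 2:
  phi_22 = [rho(2) - phi_11 rho(1)] / [1 - phi_11 rho(1)] = [0.1901 - (0.3658)(0.3658)] / [1 - (0.3658)(0.3658)]
         = 0.05629036 / 0.86619036 = 0.065.
Therefore phi_{22} = 0.0650.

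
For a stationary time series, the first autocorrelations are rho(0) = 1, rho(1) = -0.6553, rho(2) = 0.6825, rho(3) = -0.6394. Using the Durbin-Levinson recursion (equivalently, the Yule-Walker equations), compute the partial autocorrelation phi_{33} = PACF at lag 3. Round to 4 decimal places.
\phi_{33} = -0.2179

The PACF at lag k is phi_{kk}, the last component of the solution
to the Yule-Walker system G_k phi = r_k where
  (G_k)_{ij} = rho(|i - j|), (r_k)_i = rho(i), i,j = 1..k.
Equivalently, Durbin-Levinson gives phi_{kk} iteratively:
  phi_{11} = rho(1)
  phi_{kk} = [rho(k) - sum_{j=1..k-1} phi_{k-1,j} rho(k-j)]
            / [1 - sum_{j=1..k-1} phi_{k-1,j} rho(j)],
  phi_{k,j} = phi_{k-1,j} - phi_{kk} phi_{k-1,k-j},  j = 1..k-1.
Step k = 1:
  phi_11 = rho(1) = -0.6553.
Step k = 2:
  phi_22 = [rho(2) - phi_11 rho(1)] / [1 - phi_11 rho(1)] = [0.6825 - (-0.6553)(-0.6553)] / [1 - (-0.6553)(-0.6553)]
         = 0.25308191 / 0.57058191 = 0.443551.
  Update: phi_21 = phi_11 - phi_22 phi_11 = -0.6553 - (0.443551)(-0.6553) = -0.364641.
Step k = 3:
  phi_33 = [rho(3) - phi_21 rho(2) - phi_22 rho(1)] / [1 - phi_21 rho(1) - phi_22 rho(2)]
    numerator   = -0.6394 - (-0.364641)(0.6825) - (0.443551)(-0.6553) = -0.09987362
    denominator = 1 - (-0.364641)(-0.6553) - (0.443551)(0.6825) = 0.45832729
  phi_33 = -0.09987362 / 0.45832729 = -0.2179.
Therefore phi_{33} = -0.2179.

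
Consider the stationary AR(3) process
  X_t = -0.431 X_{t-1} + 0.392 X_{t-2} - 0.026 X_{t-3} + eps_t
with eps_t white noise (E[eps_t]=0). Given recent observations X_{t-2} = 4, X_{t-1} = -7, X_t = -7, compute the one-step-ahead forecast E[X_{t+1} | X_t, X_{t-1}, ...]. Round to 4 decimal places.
E[X_{t+1} \mid \mathcal F_t] = 0.1690

For an AR(p) model X_t = c + sum_i phi_i X_{t-i} + eps_t, the
one-step-ahead conditional mean is
  E[X_{t+1} | X_t, ...] = c + sum_i phi_i X_{t+1-i}.
Substitute known values:
  E[X_{t+1} | ...] = (-0.431) * (-7) + (0.392) * (-7) + (-0.026) * (4)
                   = 0.1690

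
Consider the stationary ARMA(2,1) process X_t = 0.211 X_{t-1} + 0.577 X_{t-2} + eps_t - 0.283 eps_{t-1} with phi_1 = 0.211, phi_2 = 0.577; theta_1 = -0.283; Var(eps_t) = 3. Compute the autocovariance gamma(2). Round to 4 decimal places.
\gamma(2) = 2.8350

Multiply the model equation by X_{t-k} and take expectations. With theta_0 = psi_0 = 1 and psi_j the MA(infinity) weights, this gives
  gamma(k) - sum_i phi_i gamma(k-i) = c_k,
  c_k = sigma^2 * sum_{j=k..q} theta_j psi_{j-k}   (c_k = 0 for k > q),
using gamma(-m) = gamma(m).
psi-weights needed (psi_j = theta_j + sum_i phi_i psi_{j-i}):
  psi_1 = theta_1 + phi_1 = -0.283 + (0.211) = -0.072
Right-hand sides:
  c_0 = sigma^2 (1 + theta_1 psi_1) = 3 * (1 + (-0.283)(-0.072)) = 3 * 1.020376 = 3.061128
  c_1 = sigma^2 theta_1 = 3 * (-0.283) = -0.849
  c_2 = 0
Equations for k = 0, 1, 2 (AR order 2, c_2 = 0):
  (E0) gamma(0) = phi_1 gamma(1) + phi_2 gamma(2) + c_0
  (E1) gamma(1) = phi_1 gamma(0) + phi_2 gamma(1) + c_1
  (E2) gamma(2) = phi_1 gamma(1) + phi_2 gamma(0)
From (E1): gamma(1) = A gamma(0) + B with
  A = phi_1 / (1 - phi_2) = 0.211 / 0.423 = 0.498818,   B = c_1 / (1 - phi_2) = -0.849 / 0.423 = -2.007092.
Insert (E2) into (E0): gamma(0) (1 - phi_2^2) = phi_1 (1 + phi_2) gamma(1) + c_0.
  phi_1 (1 + phi_2) = (0.211)(1.577) = 0.332747,   1 - phi_2^2 = 0.667071.
Replace gamma(1) by A gamma(0) + B and collect gamma(0):
  gamma(0) [0.667071 - (0.332747)(0.498818)] = (0.332747)(-2.007092) + 3.061128
  gamma(0) * 0.501091 = 2.393274
  gamma(0) = 2.393274 / 0.501091 = 4.776128.
  gamma(1) = A gamma(0) + B = (0.498818)(4.776128) + (-2.007092) = 0.375326.
  gamma(2) = phi_1 gamma(1) + phi_2 gamma(0) = (0.211)(0.375326) + (0.577)(4.776128) = 2.83502.
Therefore gamma(2) = 2.8350 (to 4 decimal places).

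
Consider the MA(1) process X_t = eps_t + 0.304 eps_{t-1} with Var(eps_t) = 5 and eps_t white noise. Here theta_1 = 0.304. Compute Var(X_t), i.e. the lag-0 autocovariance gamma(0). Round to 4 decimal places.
\gamma(0) = 5.4621

For an MA(q) process X_t = eps_t + sum_i theta_i eps_{t-i} with
Var(eps_t) = sigma^2, the variance is
  gamma(0) = sigma^2 * (1 + sum_i theta_i^2).
  sum_i theta_i^2 = (0.304)^2 = 0.092416.
  gamma(0) = 5 * (1 + 0.092416) = 5 * 1.092416 = 5.46208, which rounds to 5.4621.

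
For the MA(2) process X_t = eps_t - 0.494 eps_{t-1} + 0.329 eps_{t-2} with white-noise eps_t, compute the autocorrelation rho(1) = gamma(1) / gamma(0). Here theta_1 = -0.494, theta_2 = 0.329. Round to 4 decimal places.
\rho(1) = -0.4855

For an MA(q) process with theta_0 = 1, the autocovariance is
  gamma(k) = sigma^2 * sum_{i=0..q-k} theta_i * theta_{i+k},
and rho(k) = gamma(k) / gamma(0). Sigma^2 cancels.
  numerator   = (1)*(-0.494) + (-0.494)*(0.329) = -0.656526.
  denominator = (1)^2 + (-0.494)^2 + (0.329)^2 = 1.352277.
  rho(1) = -0.656526 / 1.352277 = -0.4855.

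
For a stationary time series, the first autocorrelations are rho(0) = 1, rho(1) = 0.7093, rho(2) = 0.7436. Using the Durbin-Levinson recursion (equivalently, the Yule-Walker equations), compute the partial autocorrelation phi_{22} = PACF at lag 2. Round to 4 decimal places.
\phi_{22} = 0.4840

The PACF at lag k is phi_{kk}, the last component of the solution
to the Yule-Walker system G_k phi = r_k where
  (G_k)_{ij} = rho(|i - j|), (r_k)_i = rho(i), i,j = 1..k.
Equivalently, Durbin-Levinson gives phi_{kk} iteratively:
  phi_{11} = rho(1)
  phi_{kk} = [rho(k) - sum_{j=1..k-1} phi_{k-1,j} rho(k-j)]
            / [1 - sum_{j=1..k-1} phi_{k-1,j} rho(j)],
  phi_{k,j} = phi_{k-1,j} - phi_{kk} phi_{k-1,k-j},  j = 1..k-1.
Step k = 1:
  phi_11 = rho(1) = 0.7093.
Step k = 2:
  phi_22 = [rho(2) - phi_11 rho(1)] / [1 - phi_11 rho(1)] = [0.7436 - (0.7093)(0.7093)] / [1 - (0.7093)(0.7093)]
         = 0.24049351 / 0.49689351 = 0.484.
Therefore phi_{22} = 0.4840.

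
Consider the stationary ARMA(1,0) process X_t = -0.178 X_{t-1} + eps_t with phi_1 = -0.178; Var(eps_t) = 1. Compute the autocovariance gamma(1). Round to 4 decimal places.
\gamma(1) = -0.1838

Multiply the model equation by X_{t-k} and take expectations. With theta_0 = psi_0 = 1 and psi_j the MA(infinity) weights, this gives
  gamma(k) - sum_i phi_i gamma(k-i) = c_k,
  c_k = sigma^2 * sum_{j=k..q} theta_j psi_{j-k}   (c_k = 0 for k > q),
using gamma(-m) = gamma(m).
Pure AR (q = 0): c_0 = sigma^2 = 1, c_k = 0 for k >= 1.
Equations for k = 0 and k = 1 (AR order 1):
  gamma(0) = phi_1 gamma(1) + c_0
  gamma(1) = phi_1 gamma(0) + c_1
Substituting the second into the first: gamma(0) (1 - phi_1^2) = c_0 + phi_1 c_1, so
  gamma(0) = c_0 / (1 - phi_1^2) = 1 / (1 - (-0.178)^2) = 1 / 0.968316 = 1.032721.
  gamma(1) = phi_1 gamma(0) = (-0.178)(1.032721) = -0.183824.
Therefore gamma(1) = -0.1838 (to 4 decimal places).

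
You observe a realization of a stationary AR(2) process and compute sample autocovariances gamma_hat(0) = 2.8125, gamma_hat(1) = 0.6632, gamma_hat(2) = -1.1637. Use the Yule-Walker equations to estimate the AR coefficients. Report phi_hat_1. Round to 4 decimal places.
\hat\phi_{1} = 0.3530

The Yule-Walker equations for an AR(p) process read, in matrix form,
  Gamma_p phi = r_p,   with   (Gamma_p)_{ij} = gamma(|i - j|),
                       (r_p)_i = gamma(i),   i,j = 1..p.
Substitute the sample gammas (Toeplitz matrix and right-hand side of size 2):
  Gamma_p = [[2.8125, 0.6632], [0.6632, 2.8125]]
  r_p     = [0.6632, -1.1637]
Written out:
  2.8125 phi_1 + 0.6632 phi_2 = 0.6632
  0.6632 phi_1 + 2.8125 phi_2 = -1.1637
Solve by Cramer's rule:
  det = gamma(0)^2 - gamma(1)^2 = (2.8125)^2 - (0.6632)^2 = 7.91015625 - 0.43983424 = 7.47032201
  phi_hat_1 = [gamma(1) gamma(0) - gamma(1) gamma(2)] / det = [(0.6632)(2.8125) - (0.6632)(-1.1637)] / 7.47032201 = 2.63701584 / 7.47032201 = 0.353
  phi_hat_2 = [gamma(0) gamma(2) - gamma(1)^2] / det = [(2.8125)(-1.1637) - (0.6632)^2] / 7.47032201 = -3.71274049 / 7.47032201 = -0.497
So phi_hat = [0.3530, -0.4970].
Therefore phi_hat_1 = 0.3530.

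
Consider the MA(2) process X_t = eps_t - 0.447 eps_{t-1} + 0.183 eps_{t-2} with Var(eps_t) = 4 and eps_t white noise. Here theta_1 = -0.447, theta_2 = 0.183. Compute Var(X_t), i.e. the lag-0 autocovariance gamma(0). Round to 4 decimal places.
\gamma(0) = 4.9332

For an MA(q) process X_t = eps_t + sum_i theta_i eps_{t-i} with
Var(eps_t) = sigma^2, the variance is
  gamma(0) = sigma^2 * (1 + sum_i theta_i^2).
  sum_i theta_i^2 = (-0.447)^2 + (0.183)^2 = 0.199809 + 0.033489 = 0.233298.
  gamma(0) = 4 * (1 + 0.233298) = 4 * 1.233298 = 4.933192, which rounds to 4.9332.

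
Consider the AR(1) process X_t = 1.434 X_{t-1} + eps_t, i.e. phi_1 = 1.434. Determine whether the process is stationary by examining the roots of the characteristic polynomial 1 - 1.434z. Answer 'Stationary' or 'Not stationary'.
\text{Not stationary}

The AR(p) characteristic polynomial is P(z) = 1 - 1.434z.
Stationarity requires all roots to lie outside the unit circle, i.e. |z| > 1 for every root.
This is linear in z: 1 + (-1.434) z = 0  =>  z = -1/(-1.434) = 0.69735,  |z| = 0.69735.
Moduli of all roots: 0.6974.
All moduli strictly greater than 1? No.
Verdict: Not stationary.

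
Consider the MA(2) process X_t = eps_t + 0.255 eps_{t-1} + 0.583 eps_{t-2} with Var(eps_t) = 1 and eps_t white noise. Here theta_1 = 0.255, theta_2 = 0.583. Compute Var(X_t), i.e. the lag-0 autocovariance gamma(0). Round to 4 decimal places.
\gamma(0) = 1.4049

For an MA(q) process X_t = eps_t + sum_i theta_i eps_{t-i} with
Var(eps_t) = sigma^2, the variance is
  gamma(0) = sigma^2 * (1 + sum_i theta_i^2).
  sum_i theta_i^2 = (0.255)^2 + (0.583)^2 = 0.065025 + 0.339889 = 0.404914.
  gamma(0) = 1 * (1 + 0.404914) = 1 * 1.404914 = 1.404914, which rounds to 1.4049.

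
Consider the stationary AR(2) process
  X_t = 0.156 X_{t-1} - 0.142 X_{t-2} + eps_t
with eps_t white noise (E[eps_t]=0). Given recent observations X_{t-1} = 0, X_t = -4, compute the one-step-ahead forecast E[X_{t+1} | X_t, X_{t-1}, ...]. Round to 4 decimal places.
E[X_{t+1} \mid \mathcal F_t] = -0.6240

For an AR(p) model X_t = c + sum_i phi_i X_{t-i} + eps_t, the
one-step-ahead conditional mean is
  E[X_{t+1} | X_t, ...] = c + sum_i phi_i X_{t+1-i}.
Substitute known values:
  E[X_{t+1} | ...] = (0.156) * (-4) + (-0.142) * (0)
                   = -0.6240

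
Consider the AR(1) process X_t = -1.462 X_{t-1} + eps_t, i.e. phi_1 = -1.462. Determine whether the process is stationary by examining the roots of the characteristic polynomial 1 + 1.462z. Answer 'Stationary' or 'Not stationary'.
\text{Not stationary}

The AR(p) characteristic polynomial is P(z) = 1 + 1.462z.
Stationarity requires all roots to lie outside the unit circle, i.e. |z| > 1 for every root.
This is linear in z: 1 + (1.462) z = 0  =>  z = -1/(1.462) = -0.683995,  |z| = 0.683995.
Moduli of all roots: 0.6840.
All moduli strictly greater than 1? No.
Verdict: Not stationary.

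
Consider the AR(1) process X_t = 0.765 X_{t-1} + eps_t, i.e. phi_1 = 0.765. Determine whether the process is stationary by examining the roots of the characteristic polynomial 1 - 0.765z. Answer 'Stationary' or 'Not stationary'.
\text{Stationary}

The AR(p) characteristic polynomial is P(z) = 1 - 0.765z.
Stationarity requires all roots to lie outside the unit circle, i.e. |z| > 1 for every root.
This is linear in z: 1 + (-0.765) z = 0  =>  z = -1/(-0.765) = 1.30719,  |z| = 1.30719.
Moduli of all roots: 1.3072.
All moduli strictly greater than 1? Yes.
Verdict: Stationary.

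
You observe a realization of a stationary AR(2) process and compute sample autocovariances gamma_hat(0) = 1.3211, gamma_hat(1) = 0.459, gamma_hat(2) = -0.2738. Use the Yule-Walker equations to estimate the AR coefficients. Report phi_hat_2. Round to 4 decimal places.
\hat\phi_{2} = -0.3730

The Yule-Walker equations for an AR(p) process read, in matrix form,
  Gamma_p phi = r_p,   with   (Gamma_p)_{ij} = gamma(|i - j|),
                       (r_p)_i = gamma(i),   i,j = 1..p.
Substitute the sample gammas (Toeplitz matrix and right-hand side of size 2):
  Gamma_p = [[1.3211, 0.459], [0.459, 1.3211]]
  r_p     = [0.459, -0.2738]
Written out:
  1.3211 phi_1 + 0.459 phi_2 = 0.459
  0.459 phi_1 + 1.3211 phi_2 = -0.2738
Solve by Cramer's rule:
  det = gamma(0)^2 - gamma(1)^2 = (1.3211)^2 - (0.459)^2 = 1.74530521 - 0.210681 = 1.53462421
  phi_hat_1 = [gamma(1) gamma(0) - gamma(1) gamma(2)] / det = [(0.459)(1.3211) - (0.459)(-0.2738)] / 1.53462421 = 0.7320591 / 1.53462421 = 0.477
  phi_hat_2 = [gamma(0) gamma(2) - gamma(1)^2] / det = [(1.3211)(-0.2738) - (0.459)^2] / 1.53462421 = -0.57239818 / 1.53462421 = -0.373
So phi_hat = [0.4770, -0.3730].
Therefore phi_hat_2 = -0.3730.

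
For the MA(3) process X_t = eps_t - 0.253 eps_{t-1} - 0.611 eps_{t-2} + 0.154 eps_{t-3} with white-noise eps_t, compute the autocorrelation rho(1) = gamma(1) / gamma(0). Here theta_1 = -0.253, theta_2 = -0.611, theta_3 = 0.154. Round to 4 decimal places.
\rho(1) = -0.1318

For an MA(q) process with theta_0 = 1, the autocovariance is
  gamma(k) = sigma^2 * sum_{i=0..q-k} theta_i * theta_{i+k},
and rho(k) = gamma(k) / gamma(0). Sigma^2 cancels.
  numerator   = (1)*(-0.253) + (-0.253)*(-0.611) + (-0.611)*(0.154) = -0.192511.
  denominator = (1)^2 + (-0.253)^2 + (-0.611)^2 + (0.154)^2 = 1.461046.
  rho(1) = -0.192511 / 1.461046 = -0.1318.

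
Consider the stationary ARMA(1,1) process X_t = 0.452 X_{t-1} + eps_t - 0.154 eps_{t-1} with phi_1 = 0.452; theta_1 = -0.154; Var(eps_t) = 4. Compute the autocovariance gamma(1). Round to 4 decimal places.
\gamma(1) = 1.3938

Multiply the model equation by X_{t-k} and take expectations. With theta_0 = psi_0 = 1 and psi_j the MA(infinity) weights, this gives
  gamma(k) - sum_i phi_i gamma(k-i) = c_k,
  c_k = sigma^2 * sum_{j=k..q} theta_j psi_{j-k}   (c_k = 0 for k > q),
using gamma(-m) = gamma(m).
psi-weights needed (psi_j = theta_j + sum_i phi_i psi_{j-i}):
  psi_1 = theta_1 + phi_1 = -0.154 + (0.452) = 0.298
Right-hand sides:
  c_0 = sigma^2 (1 + theta_1 psi_1) = 4 * (1 + (-0.154)(0.298)) = 4 * 0.954108 = 3.816432
  c_1 = sigma^2 theta_1 = 4 * (-0.154) = -0.616
  c_2 = 0
Equations for k = 0 and k = 1 (AR order 1):
  gamma(0) = phi_1 gamma(1) + c_0
  gamma(1) = phi_1 gamma(0) + c_1
Substituting the second into the first: gamma(0) (1 - phi_1^2) = c_0 + phi_1 c_1, so
  gamma(0) = (c_0 + phi_1 c_1) / (1 - phi_1^2) = (3.816432 + (0.452)(-0.616)) / (1 - (0.452)^2) = 3.538 / 0.795696 = 4.446422.
  gamma(1) = phi_1 gamma(0) + c_1 = (0.452)(4.446422) + (-0.616) = 1.393783.
Therefore gamma(1) = 1.3938 (to 4 decimal places).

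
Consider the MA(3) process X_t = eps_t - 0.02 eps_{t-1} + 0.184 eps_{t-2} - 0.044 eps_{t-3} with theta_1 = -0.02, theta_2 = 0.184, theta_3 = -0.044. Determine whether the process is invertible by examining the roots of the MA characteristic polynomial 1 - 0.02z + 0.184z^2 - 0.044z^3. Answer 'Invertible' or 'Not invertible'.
\text{Invertible}

The MA(q) characteristic polynomial is P(z) = 1 - 0.02z + 0.184z^2 - 0.044z^3.
Invertibility requires all roots to lie outside the unit circle, i.e. |z| > 1 for every root.
Degree 3: look for a simple real root z0 first, then factor out (1 - z/z0) and solve the remaining quadratic.
Testing z0 = 5: P(5) = 1 + (-0.02)(5) + (0.184)(5)^2 + (-0.044)(5)^3
  = 1 + (-0.1) + (4.6) + (-5.5) = 0.  So z_0 = 5 is a root, |z_0| = 5.
Divide out the factor (1 - 0.2 z) = (1 - z/z0) (since 1/z0 = 0.2):
  P(z) = (1 - 0.2 z)(1 + (0.18) z + (0.22) z^2)
  [check: z-coef 0.18 - (0.2) = -0.02; z^2-coef 0.22 - (0.2)(0.18) = 0.184; z^3-coef -(0.2)(0.22) = -0.044.]
Remaining roots from the quadratic factor 1 + (0.18) z + (0.22) z^2:
  Set 1 + (0.18) z + (0.22) z^2 = 0, i.e. a z^2 + b z + c = 0 with a = 0.22, b = 0.18, c = 1.
  Discriminant D = b^2 - 4ac = (0.18)^2 - 4*(0.22)*1 = 0.0324 - (0.88) = -0.8476.
  D < 0, so the roots are the complex-conjugate pair z = (-b +/- i sqrt(-D)) / (2a) = -0.4091 +/- 2.0924i.
  For a conjugate pair |z|^2 = z * conj(z) = (product of roots) = c/a = 1/(0.22) = 4.545455, so |z| = sqrt(4.545455) = 2.132 for both roots.
Moduli of all roots: 5.0000, 2.1320, 2.1320.
All moduli strictly greater than 1? Yes.
Verdict: Invertible.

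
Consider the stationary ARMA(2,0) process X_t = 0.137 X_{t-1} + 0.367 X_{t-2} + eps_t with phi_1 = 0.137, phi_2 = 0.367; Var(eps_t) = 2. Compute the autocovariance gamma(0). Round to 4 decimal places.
\gamma(0) = 2.4249

Multiply the model equation by X_{t-k} and take expectations. With theta_0 = psi_0 = 1 and psi_j the MA(infinity) weights, this gives
  gamma(k) - sum_i phi_i gamma(k-i) = c_k,
  c_k = sigma^2 * sum_{j=k..q} theta_j psi_{j-k}   (c_k = 0 for k > q),
using gamma(-m) = gamma(m).
Pure AR (q = 0): c_0 = sigma^2 = 2, c_k = 0 for k >= 1.
Equations for k = 0, 1, 2 (AR order 2, c_2 = 0):
  (E0) gamma(0) = phi_1 gamma(1) + phi_2 gamma(2) + c_0
  (E1) gamma(1) = phi_1 gamma(0) + phi_2 gamma(1) + c_1
  (E2) gamma(2) = phi_1 gamma(1) + phi_2 gamma(0)
From (E1): gamma(1) = A gamma(0) + B with
  A = phi_1 / (1 - phi_2) = 0.137 / 0.633 = 0.21643,   B = c_1 / (1 - phi_2) = 0 / 0.633 = 0.
Insert (E2) into (E0): gamma(0) (1 - phi_2^2) = phi_1 (1 + phi_2) gamma(1) + c_0.
  phi_1 (1 + phi_2) = (0.137)(1.367) = 0.187279,   1 - phi_2^2 = 0.865311.
Replace gamma(1) by A gamma(0) + B and collect gamma(0):
  gamma(0) [0.865311 - (0.187279)(0.21643)] = c_0 = 2
  gamma(0) * 0.824778 = 2
  gamma(0) = 2 / 0.824778 = 2.424894.
Therefore gamma(0) = 2.4249 (to 4 decimal places).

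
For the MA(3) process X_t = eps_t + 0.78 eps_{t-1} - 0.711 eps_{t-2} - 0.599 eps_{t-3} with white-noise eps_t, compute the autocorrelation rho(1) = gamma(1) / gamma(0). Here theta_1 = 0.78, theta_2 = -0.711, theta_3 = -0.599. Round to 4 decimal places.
\rho(1) = 0.2634

For an MA(q) process with theta_0 = 1, the autocovariance is
  gamma(k) = sigma^2 * sum_{i=0..q-k} theta_i * theta_{i+k},
and rho(k) = gamma(k) / gamma(0). Sigma^2 cancels.
  numerator   = (1)*(0.78) + (0.78)*(-0.711) + (-0.711)*(-0.599) = 0.651309.
  denominator = (1)^2 + (0.78)^2 + (-0.711)^2 + (-0.599)^2 = 2.472722.
  rho(1) = 0.651309 / 2.472722 = 0.2634.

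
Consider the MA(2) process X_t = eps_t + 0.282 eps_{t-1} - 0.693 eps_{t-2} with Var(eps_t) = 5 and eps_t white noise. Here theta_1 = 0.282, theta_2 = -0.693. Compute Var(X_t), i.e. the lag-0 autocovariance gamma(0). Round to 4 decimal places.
\gamma(0) = 7.7989

For an MA(q) process X_t = eps_t + sum_i theta_i eps_{t-i} with
Var(eps_t) = sigma^2, the variance is
  gamma(0) = sigma^2 * (1 + sum_i theta_i^2).
  sum_i theta_i^2 = (0.282)^2 + (-0.693)^2 = 0.079524 + 0.480249 = 0.559773.
  gamma(0) = 5 * (1 + 0.559773) = 5 * 1.559773 = 7.798865, which rounds to 7.7989.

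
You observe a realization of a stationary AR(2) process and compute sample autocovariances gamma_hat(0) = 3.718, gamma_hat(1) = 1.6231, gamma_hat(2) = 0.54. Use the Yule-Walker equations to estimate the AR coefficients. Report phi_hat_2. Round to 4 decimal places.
\hat\phi_{2} = -0.0560

The Yule-Walker equations for an AR(p) process read, in matrix form,
  Gamma_p phi = r_p,   with   (Gamma_p)_{ij} = gamma(|i - j|),
                       (r_p)_i = gamma(i),   i,j = 1..p.
Substitute the sample gammas (Toeplitz matrix and right-hand side of size 2):
  Gamma_p = [[3.718, 1.6231], [1.6231, 3.718]]
  r_p     = [1.6231, 0.54]
Written out:
  3.718 phi_1 + 1.6231 phi_2 = 1.6231
  1.6231 phi_1 + 3.718 phi_2 = 0.54
Solve by Cramer's rule:
  det = gamma(0)^2 - gamma(1)^2 = (3.718)^2 - (1.6231)^2 = 13.823524 - 2.63445361 = 11.18907039
  phi_hat_1 = [gamma(1) gamma(0) - gamma(1) gamma(2)] / det = [(1.6231)(3.718) - (1.6231)(0.54)] / 11.18907039 = 5.1582118 / 11.18907039 = 0.461
  phi_hat_2 = [gamma(0) gamma(2) - gamma(1)^2] / det = [(3.718)(0.54) - (1.6231)^2] / 11.18907039 = -0.62673361 / 11.18907039 = -0.056
So phi_hat = [0.4610, -0.0560].
Therefore phi_hat_2 = -0.0560.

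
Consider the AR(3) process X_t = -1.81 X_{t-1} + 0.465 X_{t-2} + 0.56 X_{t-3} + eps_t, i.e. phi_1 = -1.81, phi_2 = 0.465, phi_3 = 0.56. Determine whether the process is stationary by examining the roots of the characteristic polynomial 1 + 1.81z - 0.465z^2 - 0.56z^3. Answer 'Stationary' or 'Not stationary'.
\text{Not stationary}

The AR(p) characteristic polynomial is P(z) = 1 + 1.81z - 0.465z^2 - 0.56z^3.
Stationarity requires all roots to lie outside the unit circle, i.e. |z| > 1 for every root.
Degree 3: look for a simple real root z0 first, then factor out (1 - z/z0) and solve the remaining quadratic.
Testing z0 = -2: P(-2) = 1 + (1.81)(-2) + (-0.465)(-2)^2 + (-0.56)(-2)^3
  = 1 + (-3.62) + (-1.86) + (4.48) = 0.  So z_0 = -2 is a root, |z_0| = 2.
Divide out the factor (1 + 0.5 z) = (1 - z/z0) (since 1/z0 = -0.5):
  P(z) = (1 + 0.5 z)(1 + (1.31) z + (-1.12) z^2)
  [check: z-coef 1.31 - (-0.5) = 1.81; z^2-coef -1.12 - (-0.5)(1.31) = -0.465; z^3-coef -(-0.5)(-1.12) = -0.56.]
Remaining roots from the quadratic factor 1 + (1.31) z + (-1.12) z^2:
  Set 1 + (1.31) z + (-1.12) z^2 = 0, i.e. a z^2 + b z + c = 0 with a = -1.12, b = 1.31, c = 1.
  Discriminant D = b^2 - 4ac = (1.31)^2 - 4*(-1.12)*1 = 1.7161 - (-4.48) = 6.1961.
  D >= 0, so the roots are real: z = (-b +/- sqrt(D)) / (2a) = (-1.31 +/- 2.489197) / (-2.24).
    z_1 = (-1.31 + 2.489197) / (-2.24) = -0.5264,   |z_1| = 0.5264.
    z_2 = (-1.31 - 2.489197) / (-2.24) = 1.6961,   |z_2| = 1.6961.
Moduli of all roots: 2.0000, 0.5264, 1.6961.
All moduli strictly greater than 1? No.
Verdict: Not stationary.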